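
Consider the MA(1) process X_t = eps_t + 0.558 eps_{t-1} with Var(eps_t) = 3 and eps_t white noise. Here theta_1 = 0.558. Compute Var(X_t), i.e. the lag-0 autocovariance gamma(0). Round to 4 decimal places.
\gamma(0) = 3.9341

For an MA(q) process X_t = eps_t + sum_i theta_i eps_{t-i} with
Var(eps_t) = sigma^2, the variance is
  gamma(0) = sigma^2 * (1 + sum_i theta_i^2).
  sum_i theta_i^2 = (0.558)^2 = 0.311364.
  gamma(0) = 3 * (1 + 0.311364) = 3 * 1.311364 = 3.934092, which rounds to 3.9341.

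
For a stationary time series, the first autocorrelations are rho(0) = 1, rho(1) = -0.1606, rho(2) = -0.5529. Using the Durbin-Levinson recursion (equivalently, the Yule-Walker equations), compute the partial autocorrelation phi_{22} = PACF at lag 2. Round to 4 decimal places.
\phi_{22} = -0.5940

The PACF at lag k is phi_{kk}, the last component of the solution
to the Yule-Walker system G_k phi = r_k where
  (G_k)_{ij} = rho(|i - j|), (r_k)_i = rho(i), i,j = 1..k.
Equivalently, Durbin-Levinson gives phi_{kk} iteratively:
  phi_{11} = rho(1)
  phi_{kk} = [rho(k) - sum_{j=1..k-1} phi_{k-1,j} rho(k-j)]
            / [1 - sum_{j=1..k-1} phi_{k-1,j} rho(j)],
  phi_{k,j} = phi_{k-1,j} - phi_{kk} phi_{k-1,k-j},  j = 1..k-1.
Step k = 1:
  phi_11 = rho(1) = -0.1606.
Step k = 2:
  phi_22 = [rho(2) - phi_11 rho(1)] / [1 - phi_11 rho(1)] = [-0.5529 - (-0.1606)(-0.1606)] / [1 - (-0.1606)(-0.1606)]
         = -0.57869236 / 0.97420764 = -0.594.
Therefore phi_{22} = -0.5940.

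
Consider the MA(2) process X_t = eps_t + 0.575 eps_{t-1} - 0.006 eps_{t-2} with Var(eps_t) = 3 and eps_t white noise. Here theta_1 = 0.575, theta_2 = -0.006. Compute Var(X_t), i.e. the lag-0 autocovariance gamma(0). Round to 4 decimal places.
\gamma(0) = 3.9920

For an MA(q) process X_t = eps_t + sum_i theta_i eps_{t-i} with
Var(eps_t) = sigma^2, the variance is
  gamma(0) = sigma^2 * (1 + sum_i theta_i^2).
  sum_i theta_i^2 = (0.575)^2 + (-0.006)^2 = 0.330625 + 0.000036 = 0.330661.
  gamma(0) = 3 * (1 + 0.330661) = 3 * 1.330661 = 3.991983, which rounds to 3.9920.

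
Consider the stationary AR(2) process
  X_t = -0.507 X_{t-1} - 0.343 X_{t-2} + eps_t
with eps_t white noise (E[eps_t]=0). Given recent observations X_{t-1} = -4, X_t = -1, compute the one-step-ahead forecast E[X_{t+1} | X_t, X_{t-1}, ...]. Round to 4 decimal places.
E[X_{t+1} \mid \mathcal F_t] = 1.8790

For an AR(p) model X_t = c + sum_i phi_i X_{t-i} + eps_t, the
one-step-ahead conditional mean is
  E[X_{t+1} | X_t, ...] = c + sum_i phi_i X_{t+1-i}.
Substitute known values:
  E[X_{t+1} | ...] = (-0.507) * (-1) + (-0.343) * (-4)
                   = 1.8790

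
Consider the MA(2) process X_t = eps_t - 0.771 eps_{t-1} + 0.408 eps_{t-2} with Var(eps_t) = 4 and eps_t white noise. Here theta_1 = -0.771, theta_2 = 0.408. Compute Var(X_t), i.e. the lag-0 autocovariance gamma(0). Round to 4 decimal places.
\gamma(0) = 7.0436

For an MA(q) process X_t = eps_t + sum_i theta_i eps_{t-i} with
Var(eps_t) = sigma^2, the variance is
  gamma(0) = sigma^2 * (1 + sum_i theta_i^2).
  sum_i theta_i^2 = (-0.771)^2 + (0.408)^2 = 0.594441 + 0.166464 = 0.760905.
  gamma(0) = 4 * (1 + 0.760905) = 4 * 1.760905 = 7.04362, which rounds to 7.0436.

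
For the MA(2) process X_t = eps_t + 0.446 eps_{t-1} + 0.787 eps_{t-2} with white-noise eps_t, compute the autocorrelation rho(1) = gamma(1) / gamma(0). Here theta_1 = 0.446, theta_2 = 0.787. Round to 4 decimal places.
\rho(1) = 0.4383

For an MA(q) process with theta_0 = 1, the autocovariance is
  gamma(k) = sigma^2 * sum_{i=0..q-k} theta_i * theta_{i+k},
and rho(k) = gamma(k) / gamma(0). Sigma^2 cancels.
  numerator   = (1)*(0.446) + (0.446)*(0.787) = 0.797002.
  denominator = (1)^2 + (0.446)^2 + (0.787)^2 = 1.818285.
  rho(1) = 0.797002 / 1.818285 = 0.4383.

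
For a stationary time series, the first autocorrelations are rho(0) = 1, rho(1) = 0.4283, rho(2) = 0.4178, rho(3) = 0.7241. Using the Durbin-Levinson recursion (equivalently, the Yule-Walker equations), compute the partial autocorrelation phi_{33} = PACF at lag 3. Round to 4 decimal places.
\phi_{33} = 0.6320

The PACF at lag k is phi_{kk}, the last component of the solution
to the Yule-Walker system G_k phi = r_k where
  (G_k)_{ij} = rho(|i - j|), (r_k)_i = rho(i), i,j = 1..k.
Equivalently, Durbin-Levinson gives phi_{kk} iteratively:
  phi_{11} = rho(1)
  phi_{kk} = [rho(k) - sum_{j=1..k-1} phi_{k-1,j} rho(k-j)]
            / [1 - sum_{j=1..k-1} phi_{k-1,j} rho(j)],
  phi_{k,j} = phi_{k-1,j} - phi_{kk} phi_{k-1,k-j},  j = 1..k-1.
Step k = 1:
  phi_11 = rho(1) = 0.4283.
Step k = 2:
  phi_22 = [rho(2) - phi_11 rho(1)] / [1 - phi_11 rho(1)] = [0.4178 - (0.4283)(0.4283)] / [1 - (0.4283)(0.4283)]
         = 0.23435911 / 0.81655911 = 0.287008.
  Update: phi_21 = phi_11 - phi_22 phi_11 = 0.4283 - (0.287008)(0.4283) = 0.305374.
Step k = 3:
  phi_33 = [rho(3) - phi_21 rho(2) - phi_22 rho(1)] / [1 - phi_21 rho(1) - phi_22 rho(2)]
    numerator   = 0.7241 - (0.305374)(0.4178) - (0.287008)(0.4283) = 0.47358898
    denominator = 1 - (0.305374)(0.4283) - (0.287008)(0.4178) = 0.74929614
  phi_33 = 0.47358898 / 0.74929614 = 0.632.
Therefore phi_{33} = 0.6320.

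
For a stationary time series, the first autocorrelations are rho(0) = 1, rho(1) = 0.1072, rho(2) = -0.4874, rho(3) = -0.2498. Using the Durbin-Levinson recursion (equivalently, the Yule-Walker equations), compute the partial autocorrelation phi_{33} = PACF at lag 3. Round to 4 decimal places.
\phi_{33} = -0.1589

The PACF at lag k is phi_{kk}, the last component of the solution
to the Yule-Walker system G_k phi = r_k where
  (G_k)_{ij} = rho(|i - j|), (r_k)_i = rho(i), i,j = 1..k.
Equivalently, Durbin-Levinson gives phi_{kk} iteratively:
  phi_{11} = rho(1)
  phi_{kk} = [rho(k) - sum_{j=1..k-1} phi_{k-1,j} rho(k-j)]
            / [1 - sum_{j=1..k-1} phi_{k-1,j} rho(j)],
  phi_{k,j} = phi_{k-1,j} - phi_{kk} phi_{k-1,k-j},  j = 1..k-1.
Step k = 1:
  phi_11 = rho(1) = 0.1072.
Step k = 2:
  phi_22 = [rho(2) - phi_11 rho(1)] / [1 - phi_11 rho(1)] = [-0.4874 - (0.1072)(0.1072)] / [1 - (0.1072)(0.1072)]
         = -0.49889184 / 0.98850816 = -0.504692.
  Update: phi_21 = phi_11 - phi_22 phi_11 = 0.1072 - (-0.504692)(0.1072) = 0.161303.
Step k = 3:
  phi_33 = [rho(3) - phi_21 rho(2) - phi_22 rho(1)] / [1 - phi_21 rho(1) - phi_22 rho(2)]
    numerator   = -0.2498 - (0.161303)(-0.4874) - (-0.504692)(0.1072) = -0.117078
    denominator = 1 - (0.161303)(0.1072) - (-0.504692)(-0.4874) = 0.7367216
  phi_33 = -0.117078 / 0.7367216 = -0.1589.
Therefore phi_{33} = -0.1589.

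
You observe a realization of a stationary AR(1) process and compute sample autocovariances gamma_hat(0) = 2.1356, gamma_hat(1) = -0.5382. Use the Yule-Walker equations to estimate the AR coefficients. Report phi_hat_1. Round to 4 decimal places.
\hat\phi_{1} = -0.2520

The Yule-Walker equations for an AR(p) process read, in matrix form,
  Gamma_p phi = r_p,   with   (Gamma_p)_{ij} = gamma(|i - j|),
                       (r_p)_i = gamma(i),   i,j = 1..p.
Substitute the sample gammas (Toeplitz matrix and right-hand side of size 1):
  Gamma_p = [[2.1356]]
  r_p     = [-0.5382]
With p = 1 this is the single equation gamma(0) phi_1 = gamma(1):
  phi_hat_1 = gamma(1) / gamma(0) = -0.5382 / 2.1356 = -0.2520.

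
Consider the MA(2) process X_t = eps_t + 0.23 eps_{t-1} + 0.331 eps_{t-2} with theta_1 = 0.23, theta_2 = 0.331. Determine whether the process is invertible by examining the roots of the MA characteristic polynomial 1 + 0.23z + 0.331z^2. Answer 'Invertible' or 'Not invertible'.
\text{Invertible}

The MA(q) characteristic polynomial is P(z) = 1 + 0.23z + 0.331z^2.
Invertibility requires all roots to lie outside the unit circle, i.e. |z| > 1 for every root.
Set 1 + (0.23) z + (0.331) z^2 = 0, i.e. a z^2 + b z + c = 0 with a = 0.331, b = 0.23, c = 1.
Discriminant D = b^2 - 4ac = (0.23)^2 - 4*(0.331)*1 = 0.0529 - (1.324) = -1.2711.
D < 0, so the roots are the complex-conjugate pair z = (-b +/- i sqrt(-D)) / (2a) = -0.3474 +/- 1.7031i.
For a conjugate pair |z|^2 = z * conj(z) = (product of roots) = c/a = 1/(0.331) = 3.021148, so |z| = sqrt(3.021148) = 1.7381 for both roots.
Moduli of all roots: 1.7381, 1.7381.
All moduli strictly greater than 1? Yes.
Verdict: Invertible.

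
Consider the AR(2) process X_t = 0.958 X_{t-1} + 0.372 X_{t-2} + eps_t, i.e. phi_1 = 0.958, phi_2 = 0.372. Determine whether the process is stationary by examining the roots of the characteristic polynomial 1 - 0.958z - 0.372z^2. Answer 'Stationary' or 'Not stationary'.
\text{Not stationary}

The AR(p) characteristic polynomial is P(z) = 1 - 0.958z - 0.372z^2.
Stationarity requires all roots to lie outside the unit circle, i.e. |z| > 1 for every root.
Set 1 + (-0.958) z + (-0.372) z^2 = 0, i.e. a z^2 + b z + c = 0 with a = -0.372, b = -0.958, c = 1.
Discriminant D = b^2 - 4ac = (-0.958)^2 - 4*(-0.372)*1 = 0.917764 - (-1.488) = 2.405764.
D >= 0, so the roots are real: z = (-b +/- sqrt(D)) / (2a) = (0.958 +/- 1.551053) / (-0.744).
  z_1 = (0.958 + 1.551053) / (-0.744) = -3.3724,   |z_1| = 3.3724.
  z_2 = (0.958 - 1.551053) / (-0.744) = 0.7971,   |z_2| = 0.7971.
Moduli of all roots: 3.3724, 0.7971.
All moduli strictly greater than 1? No.
Verdict: Not stationary.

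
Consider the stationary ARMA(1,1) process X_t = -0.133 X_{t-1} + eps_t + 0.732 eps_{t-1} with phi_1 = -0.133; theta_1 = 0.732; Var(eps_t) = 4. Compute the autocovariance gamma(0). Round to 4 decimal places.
\gamma(0) = 5.4610

Multiply the model equation by X_{t-k} and take expectations. With theta_0 = psi_0 = 1 and psi_j the MA(infinity) weights, this gives
  gamma(k) - sum_i phi_i gamma(k-i) = c_k,
  c_k = sigma^2 * sum_{j=k..q} theta_j psi_{j-k}   (c_k = 0 for k > q),
using gamma(-m) = gamma(m).
psi-weights needed (psi_j = theta_j + sum_i phi_i psi_{j-i}):
  psi_1 = theta_1 + phi_1 = 0.732 + (-0.133) = 0.599
Right-hand sides:
  c_0 = sigma^2 (1 + theta_1 psi_1) = 4 * (1 + (0.732)(0.599)) = 4 * 1.438468 = 5.753872
  c_1 = sigma^2 theta_1 = 4 * (0.732) = 2.928
  c_2 = 0
Equations for k = 0 and k = 1 (AR order 1):
  gamma(0) = phi_1 gamma(1) + c_0
  gamma(1) = phi_1 gamma(0) + c_1
Substituting the second into the first: gamma(0) (1 - phi_1^2) = c_0 + phi_1 c_1, so
  gamma(0) = (c_0 + phi_1 c_1) / (1 - phi_1^2) = (5.753872 + (-0.133)(2.928)) / (1 - (-0.133)^2) = 5.364448 / 0.982311 = 5.461048.
Therefore gamma(0) = 5.4610 (to 4 decimal places).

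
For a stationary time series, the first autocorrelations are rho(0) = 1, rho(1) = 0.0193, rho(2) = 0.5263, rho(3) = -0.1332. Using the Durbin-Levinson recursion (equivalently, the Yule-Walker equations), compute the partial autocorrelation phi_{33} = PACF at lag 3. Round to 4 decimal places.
\phi_{33} = -0.2050

The PACF at lag k is phi_{kk}, the last component of the solution
to the Yule-Walker system G_k phi = r_k where
  (G_k)_{ij} = rho(|i - j|), (r_k)_i = rho(i), i,j = 1..k.
Equivalently, Durbin-Levinson gives phi_{kk} iteratively:
  phi_{11} = rho(1)
  phi_{kk} = [rho(k) - sum_{j=1..k-1} phi_{k-1,j} rho(k-j)]
            / [1 - sum_{j=1..k-1} phi_{k-1,j} rho(j)],
  phi_{k,j} = phi_{k-1,j} - phi_{kk} phi_{k-1,k-j},  j = 1..k-1.
Step k = 1:
  phi_11 = rho(1) = 0.0193.
Step k = 2:
  phi_22 = [rho(2) - phi_11 rho(1)] / [1 - phi_11 rho(1)] = [0.5263 - (0.0193)(0.0193)] / [1 - (0.0193)(0.0193)]
         = 0.52592751 / 0.99962751 = 0.526123.
  Update: phi_21 = phi_11 - phi_22 phi_11 = 0.0193 - (0.526123)(0.0193) = 0.009146.
Step k = 3:
  phi_33 = [rho(3) - phi_21 rho(2) - phi_22 rho(1)] / [1 - phi_21 rho(1) - phi_22 rho(2)]
    numerator   = -0.1332 - (0.009146)(0.5263) - (0.526123)(0.0193) = -0.14816763
    denominator = 1 - (0.009146)(0.0193) - (0.526123)(0.5263) = 0.7229247
  phi_33 = -0.14816763 / 0.7229247 = -0.205.
Therefore phi_{33} = -0.2050.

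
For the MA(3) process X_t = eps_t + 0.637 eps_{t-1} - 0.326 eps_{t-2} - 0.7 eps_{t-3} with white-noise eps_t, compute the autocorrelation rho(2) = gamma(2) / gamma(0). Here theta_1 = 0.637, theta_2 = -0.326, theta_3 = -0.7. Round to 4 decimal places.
\rho(2) = -0.3856

For an MA(q) process with theta_0 = 1, the autocovariance is
  gamma(k) = sigma^2 * sum_{i=0..q-k} theta_i * theta_{i+k},
and rho(k) = gamma(k) / gamma(0). Sigma^2 cancels.
  numerator   = (1)*(-0.326) + (0.637)*(-0.7) = -0.7719.
  denominator = (1)^2 + (0.637)^2 + (-0.326)^2 + (-0.7)^2 = 2.002045.
  rho(2) = -0.7719 / 2.002045 = -0.3856.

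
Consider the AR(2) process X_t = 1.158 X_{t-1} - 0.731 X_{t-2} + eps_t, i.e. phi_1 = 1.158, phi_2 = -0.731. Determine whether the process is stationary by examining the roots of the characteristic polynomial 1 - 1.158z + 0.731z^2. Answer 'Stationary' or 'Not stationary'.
\text{Stationary}

The AR(p) characteristic polynomial is P(z) = 1 - 1.158z + 0.731z^2.
Stationarity requires all roots to lie outside the unit circle, i.e. |z| > 1 for every root.
Set 1 + (-1.158) z + (0.731) z^2 = 0, i.e. a z^2 + b z + c = 0 with a = 0.731, b = -1.158, c = 1.
Discriminant D = b^2 - 4ac = (-1.158)^2 - 4*(0.731)*1 = 1.340964 - (2.924) = -1.583036.
D < 0, so the roots are the complex-conjugate pair z = (-b +/- i sqrt(-D)) / (2a) = 0.7921 +/- 0.8606i.
For a conjugate pair |z|^2 = z * conj(z) = (product of roots) = c/a = 1/(0.731) = 1.367989, so |z| = sqrt(1.367989) = 1.1696 for both roots.
Moduli of all roots: 1.1696, 1.1696.
All moduli strictly greater than 1? Yes.
Verdict: Stationary.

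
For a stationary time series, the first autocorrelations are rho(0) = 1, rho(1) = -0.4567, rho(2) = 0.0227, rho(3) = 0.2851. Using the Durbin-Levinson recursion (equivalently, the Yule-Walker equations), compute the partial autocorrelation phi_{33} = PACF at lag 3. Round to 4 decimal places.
\phi_{33} = 0.2549

The PACF at lag k is phi_{kk}, the last component of the solution
to the Yule-Walker system G_k phi = r_k where
  (G_k)_{ij} = rho(|i - j|), (r_k)_i = rho(i), i,j = 1..k.
Equivalently, Durbin-Levinson gives phi_{kk} iteratively:
  phi_{11} = rho(1)
  phi_{kk} = [rho(k) - sum_{j=1..k-1} phi_{k-1,j} rho(k-j)]
            / [1 - sum_{j=1..k-1} phi_{k-1,j} rho(j)],
  phi_{k,j} = phi_{k-1,j} - phi_{kk} phi_{k-1,k-j},  j = 1..k-1.
Step k = 1:
  phi_11 = rho(1) = -0.4567.
Step k = 2:
  phi_22 = [rho(2) - phi_11 rho(1)] / [1 - phi_11 rho(1)] = [0.0227 - (-0.4567)(-0.4567)] / [1 - (-0.4567)(-0.4567)]
         = -0.18587489 / 0.79142511 = -0.234861.
  Update: phi_21 = phi_11 - phi_22 phi_11 = -0.4567 - (-0.234861)(-0.4567) = -0.563961.
Step k = 3:
  phi_33 = [rho(3) - phi_21 rho(2) - phi_22 rho(1)] / [1 - phi_21 rho(1) - phi_22 rho(2)]
    numerator   = 0.2851 - (-0.563961)(0.0227) - (-0.234861)(-0.4567) = 0.1906409
    denominator = 1 - (-0.563961)(-0.4567) - (-0.234861)(0.0227) = 0.74777035
  phi_33 = 0.1906409 / 0.74777035 = 0.2549.
Therefore phi_{33} = 0.2549.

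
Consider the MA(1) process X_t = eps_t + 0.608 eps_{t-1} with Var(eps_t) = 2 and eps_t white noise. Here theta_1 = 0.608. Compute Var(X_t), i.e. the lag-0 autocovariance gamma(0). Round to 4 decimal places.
\gamma(0) = 2.7393

For an MA(q) process X_t = eps_t + sum_i theta_i eps_{t-i} with
Var(eps_t) = sigma^2, the variance is
  gamma(0) = sigma^2 * (1 + sum_i theta_i^2).
  sum_i theta_i^2 = (0.608)^2 = 0.369664.
  gamma(0) = 2 * (1 + 0.369664) = 2 * 1.369664 = 2.739328, which rounds to 2.7393.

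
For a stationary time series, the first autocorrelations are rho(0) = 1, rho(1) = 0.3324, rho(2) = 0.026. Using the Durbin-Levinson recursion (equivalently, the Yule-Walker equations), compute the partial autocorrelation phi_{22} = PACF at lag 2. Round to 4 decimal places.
\phi_{22} = -0.0950

The PACF at lag k is phi_{kk}, the last component of the solution
to the Yule-Walker system G_k phi = r_k where
  (G_k)_{ij} = rho(|i - j|), (r_k)_i = rho(i), i,j = 1..k.
Equivalently, Durbin-Levinson gives phi_{kk} iteratively:
  phi_{11} = rho(1)
  phi_{kk} = [rho(k) - sum_{j=1..k-1} phi_{k-1,j} rho(k-j)]
            / [1 - sum_{j=1..k-1} phi_{k-1,j} rho(j)],
  phi_{k,j} = phi_{k-1,j} - phi_{kk} phi_{k-1,k-j},  j = 1..k-1.
Step k = 1:
  phi_11 = rho(1) = 0.3324.
Step k = 2:
  phi_22 = [rho(2) - phi_11 rho(1)] / [1 - phi_11 rho(1)] = [0.026 - (0.3324)(0.3324)] / [1 - (0.3324)(0.3324)]
         = -0.08448976 / 0.88951024 = -0.095.
Therefore phi_{22} = -0.0950.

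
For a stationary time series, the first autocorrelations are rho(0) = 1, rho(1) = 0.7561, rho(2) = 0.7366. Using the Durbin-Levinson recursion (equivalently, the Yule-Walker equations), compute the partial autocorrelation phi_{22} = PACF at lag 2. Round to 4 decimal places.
\phi_{22} = 0.3850

The PACF at lag k is phi_{kk}, the last component of the solution
to the Yule-Walker system G_k phi = r_k where
  (G_k)_{ij} = rho(|i - j|), (r_k)_i = rho(i), i,j = 1..k.
Equivalently, Durbin-Levinson gives phi_{kk} iteratively:
  phi_{11} = rho(1)
  phi_{kk} = [rho(k) - sum_{j=1..k-1} phi_{k-1,j} rho(k-j)]
            / [1 - sum_{j=1..k-1} phi_{k-1,j} rho(j)],
  phi_{k,j} = phi_{k-1,j} - phi_{kk} phi_{k-1,k-j},  j = 1..k-1.
Step k = 1:
  phi_11 = rho(1) = 0.7561.
Step k = 2:
  phi_22 = [rho(2) - phi_11 rho(1)] / [1 - phi_11 rho(1)] = [0.7366 - (0.7561)(0.7561)] / [1 - (0.7561)(0.7561)]
         = 0.16491279 / 0.42831279 = 0.385.
Therefore phi_{22} = 0.3850.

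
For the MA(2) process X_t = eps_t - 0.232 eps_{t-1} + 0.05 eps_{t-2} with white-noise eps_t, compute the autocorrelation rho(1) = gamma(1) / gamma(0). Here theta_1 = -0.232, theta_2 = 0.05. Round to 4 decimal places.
\rho(1) = -0.2306

For an MA(q) process with theta_0 = 1, the autocovariance is
  gamma(k) = sigma^2 * sum_{i=0..q-k} theta_i * theta_{i+k},
and rho(k) = gamma(k) / gamma(0). Sigma^2 cancels.
  numerator   = (1)*(-0.232) + (-0.232)*(0.05) = -0.2436.
  denominator = (1)^2 + (-0.232)^2 + (0.05)^2 = 1.056324.
  rho(1) = -0.2436 / 1.056324 = -0.2306.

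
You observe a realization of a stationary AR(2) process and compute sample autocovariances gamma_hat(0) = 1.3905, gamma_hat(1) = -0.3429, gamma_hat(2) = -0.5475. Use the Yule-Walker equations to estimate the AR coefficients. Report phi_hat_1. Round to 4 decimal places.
\hat\phi_{1} = -0.3660

The Yule-Walker equations for an AR(p) process read, in matrix form,
  Gamma_p phi = r_p,   with   (Gamma_p)_{ij} = gamma(|i - j|),
                       (r_p)_i = gamma(i),   i,j = 1..p.
Substitute the sample gammas (Toeplitz matrix and right-hand side of size 2):
  Gamma_p = [[1.3905, -0.3429], [-0.3429, 1.3905]]
  r_p     = [-0.3429, -0.5475]
Written out:
  1.3905 phi_1 - 0.3429 phi_2 = -0.3429
  -0.3429 phi_1 + 1.3905 phi_2 = -0.5475
Solve by Cramer's rule:
  det = gamma(0)^2 - gamma(1)^2 = (1.3905)^2 - (-0.3429)^2 = 1.93349025 - 0.11758041 = 1.81590984
  phi_hat_1 = [gamma(1) gamma(0) - gamma(1) gamma(2)] / det = [(-0.3429)(1.3905) - (-0.3429)(-0.5475)] / 1.81590984 = -0.6645402 / 1.81590984 = -0.366
  phi_hat_2 = [gamma(0) gamma(2) - gamma(1)^2] / det = [(1.3905)(-0.5475) - (-0.3429)^2] / 1.81590984 = -0.87887916 / 1.81590984 = -0.484
So phi_hat = [-0.3660, -0.4840].
Therefore phi_hat_1 = -0.3660.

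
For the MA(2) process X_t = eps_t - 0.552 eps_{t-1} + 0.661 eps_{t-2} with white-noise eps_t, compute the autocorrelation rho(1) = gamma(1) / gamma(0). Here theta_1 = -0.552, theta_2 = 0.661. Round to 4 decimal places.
\rho(1) = -0.5264

For an MA(q) process with theta_0 = 1, the autocovariance is
  gamma(k) = sigma^2 * sum_{i=0..q-k} theta_i * theta_{i+k},
and rho(k) = gamma(k) / gamma(0). Sigma^2 cancels.
  numerator   = (1)*(-0.552) + (-0.552)*(0.661) = -0.916872.
  denominator = (1)^2 + (-0.552)^2 + (0.661)^2 = 1.741625.
  rho(1) = -0.916872 / 1.741625 = -0.5264.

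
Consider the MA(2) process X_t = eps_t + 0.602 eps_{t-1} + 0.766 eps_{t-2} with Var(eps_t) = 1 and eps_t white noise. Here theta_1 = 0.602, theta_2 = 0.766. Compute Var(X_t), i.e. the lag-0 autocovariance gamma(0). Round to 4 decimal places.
\gamma(0) = 1.9492

For an MA(q) process X_t = eps_t + sum_i theta_i eps_{t-i} with
Var(eps_t) = sigma^2, the variance is
  gamma(0) = sigma^2 * (1 + sum_i theta_i^2).
  sum_i theta_i^2 = (0.602)^2 + (0.766)^2 = 0.362404 + 0.586756 = 0.94916.
  gamma(0) = 1 * (1 + 0.94916) = 1 * 1.94916 = 1.94916, which rounds to 1.9492.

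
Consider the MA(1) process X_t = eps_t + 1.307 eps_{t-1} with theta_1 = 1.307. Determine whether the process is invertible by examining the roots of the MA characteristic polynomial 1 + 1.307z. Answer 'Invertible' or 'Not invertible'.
\text{Not invertible}

The MA(q) characteristic polynomial is P(z) = 1 + 1.307z.
Invertibility requires all roots to lie outside the unit circle, i.e. |z| > 1 for every root.
This is linear in z: 1 + (1.307) z = 0  =>  z = -1/(1.307) = -0.765111,  |z| = 0.765111.
Moduli of all roots: 0.7651.
All moduli strictly greater than 1? No.
Verdict: Not invertible.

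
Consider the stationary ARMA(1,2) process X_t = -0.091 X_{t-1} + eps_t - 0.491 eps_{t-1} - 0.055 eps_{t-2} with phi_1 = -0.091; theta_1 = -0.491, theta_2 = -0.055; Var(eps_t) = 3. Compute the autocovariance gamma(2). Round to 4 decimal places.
\gamma(2) = -0.0064

Multiply the model equation by X_{t-k} and take expectations. With theta_0 = psi_0 = 1 and psi_j the MA(infinity) weights, this gives
  gamma(k) - sum_i phi_i gamma(k-i) = c_k,
  c_k = sigma^2 * sum_{j=k..q} theta_j psi_{j-k}   (c_k = 0 for k > q),
using gamma(-m) = gamma(m).
psi-weights needed (psi_j = theta_j + sum_i phi_i psi_{j-i}):
  psi_1 = theta_1 + phi_1 = -0.491 + (-0.091) = -0.582
  psi_2 = theta_2 + phi_1 psi_1 = -0.055 + (-0.091)(-0.582) = -0.002038
Right-hand sides:
  c_0 = sigma^2 (1 + theta_1 psi_1 + theta_2 psi_2) = 3 * (1 + (-0.491)(-0.582) + (-0.055)(-0.002038)) = 3 * 1.285874 = 3.857622
  c_1 = sigma^2 (theta_1 + theta_2 psi_1) = 3 * (-0.491 + (-0.055)(-0.582)) = -1.37697
  c_2 = sigma^2 theta_2 = 3 * (-0.055) = -0.165
Equations for k = 0 and k = 1 (AR order 1):
  gamma(0) = phi_1 gamma(1) + c_0
  gamma(1) = phi_1 gamma(0) + c_1
Substituting the second into the first: gamma(0) (1 - phi_1^2) = c_0 + phi_1 c_1, so
  gamma(0) = (c_0 + phi_1 c_1) / (1 - phi_1^2) = (3.857622 + (-0.091)(-1.37697)) / (1 - (-0.091)^2) = 3.982927 / 0.991719 = 4.016185.
  gamma(1) = phi_1 gamma(0) + c_1 = (-0.091)(4.016185) + (-1.37697) = -1.742443.
For k = 2: gamma(2) = phi_1 gamma(1) + c_2
  = (-0.091)(-1.742443) + (-0.165) = -0.006438.
Therefore gamma(2) = -0.0064 (to 4 decimal places).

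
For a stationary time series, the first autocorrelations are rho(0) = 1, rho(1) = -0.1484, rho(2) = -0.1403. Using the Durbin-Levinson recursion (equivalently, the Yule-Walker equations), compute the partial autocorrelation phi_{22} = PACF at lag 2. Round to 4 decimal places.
\phi_{22} = -0.1660

The PACF at lag k is phi_{kk}, the last component of the solution
to the Yule-Walker system G_k phi = r_k where
  (G_k)_{ij} = rho(|i - j|), (r_k)_i = rho(i), i,j = 1..k.
Equivalently, Durbin-Levinson gives phi_{kk} iteratively:
  phi_{11} = rho(1)
  phi_{kk} = [rho(k) - sum_{j=1..k-1} phi_{k-1,j} rho(k-j)]
            / [1 - sum_{j=1..k-1} phi_{k-1,j} rho(j)],
  phi_{k,j} = phi_{k-1,j} - phi_{kk} phi_{k-1,k-j},  j = 1..k-1.
Step k = 1:
  phi_11 = rho(1) = -0.1484.
Step k = 2:
  phi_22 = [rho(2) - phi_11 rho(1)] / [1 - phi_11 rho(1)] = [-0.1403 - (-0.1484)(-0.1484)] / [1 - (-0.1484)(-0.1484)]
         = -0.16232256 / 0.97797744 = -0.166.
Therefore phi_{22} = -0.1660.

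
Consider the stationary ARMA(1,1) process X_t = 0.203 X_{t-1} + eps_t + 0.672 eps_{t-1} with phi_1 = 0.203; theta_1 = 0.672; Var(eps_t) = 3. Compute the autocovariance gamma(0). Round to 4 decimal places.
\gamma(0) = 5.3956

Multiply the model equation by X_{t-k} and take expectations. With theta_0 = psi_0 = 1 and psi_j the MA(infinity) weights, this gives
  gamma(k) - sum_i phi_i gamma(k-i) = c_k,
  c_k = sigma^2 * sum_{j=k..q} theta_j psi_{j-k}   (c_k = 0 for k > q),
using gamma(-m) = gamma(m).
psi-weights needed (psi_j = theta_j + sum_i phi_i psi_{j-i}):
  psi_1 = theta_1 + phi_1 = 0.672 + (0.203) = 0.875
Right-hand sides:
  c_0 = sigma^2 (1 + theta_1 psi_1) = 3 * (1 + (0.672)(0.875)) = 3 * 1.588 = 4.764
  c_1 = sigma^2 theta_1 = 3 * (0.672) = 2.016
  c_2 = 0
Equations for k = 0 and k = 1 (AR order 1):
  gamma(0) = phi_1 gamma(1) + c_0
  gamma(1) = phi_1 gamma(0) + c_1
Substituting the second into the first: gamma(0) (1 - phi_1^2) = c_0 + phi_1 c_1, so
  gamma(0) = (c_0 + phi_1 c_1) / (1 - phi_1^2) = (4.764 + (0.203)(2.016)) / (1 - (0.203)^2) = 5.173248 / 0.958791 = 5.395595.
Therefore gamma(0) = 5.3956 (to 4 decimal places).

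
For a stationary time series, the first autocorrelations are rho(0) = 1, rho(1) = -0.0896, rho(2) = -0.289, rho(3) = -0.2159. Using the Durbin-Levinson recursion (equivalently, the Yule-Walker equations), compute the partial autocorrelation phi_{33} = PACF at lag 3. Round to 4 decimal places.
\phi_{33} = -0.3061

The PACF at lag k is phi_{kk}, the last component of the solution
to the Yule-Walker system G_k phi = r_k where
  (G_k)_{ij} = rho(|i - j|), (r_k)_i = rho(i), i,j = 1..k.
Equivalently, Durbin-Levinson gives phi_{kk} iteratively:
  phi_{11} = rho(1)
  phi_{kk} = [rho(k) - sum_{j=1..k-1} phi_{k-1,j} rho(k-j)]
            / [1 - sum_{j=1..k-1} phi_{k-1,j} rho(j)],
  phi_{k,j} = phi_{k-1,j} - phi_{kk} phi_{k-1,k-j},  j = 1..k-1.
Step k = 1:
  phi_11 = rho(1) = -0.0896.
Step k = 2:
  phi_22 = [rho(2) - phi_11 rho(1)] / [1 - phi_11 rho(1)] = [-0.289 - (-0.0896)(-0.0896)] / [1 - (-0.0896)(-0.0896)]
         = -0.29702816 / 0.99197184 = -0.299432.
  Update: phi_21 = phi_11 - phi_22 phi_11 = -0.0896 - (-0.299432)(-0.0896) = -0.116429.
Step k = 3:
  phi_33 = [rho(3) - phi_21 rho(2) - phi_22 rho(1)] / [1 - phi_21 rho(1) - phi_22 rho(2)]
    numerator   = -0.2159 - (-0.116429)(-0.289) - (-0.299432)(-0.0896) = -0.27637712
    denominator = 1 - (-0.116429)(-0.0896) - (-0.299432)(-0.289) = 0.90303209
  phi_33 = -0.27637712 / 0.90303209 = -0.3061.
Therefore phi_{33} = -0.3061.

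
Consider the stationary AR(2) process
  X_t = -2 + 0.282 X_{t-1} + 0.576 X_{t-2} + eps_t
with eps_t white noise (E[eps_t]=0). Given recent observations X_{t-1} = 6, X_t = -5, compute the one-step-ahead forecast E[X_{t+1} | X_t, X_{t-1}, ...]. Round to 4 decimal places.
E[X_{t+1} \mid \mathcal F_t] = 0.0460

For an AR(p) model X_t = c + sum_i phi_i X_{t-i} + eps_t, the
one-step-ahead conditional mean is
  E[X_{t+1} | X_t, ...] = c + sum_i phi_i X_{t+1-i}.
Substitute known values:
  E[X_{t+1} | ...] = -2 + (0.282) * (-5) + (0.576) * (6)
                   = 0.0460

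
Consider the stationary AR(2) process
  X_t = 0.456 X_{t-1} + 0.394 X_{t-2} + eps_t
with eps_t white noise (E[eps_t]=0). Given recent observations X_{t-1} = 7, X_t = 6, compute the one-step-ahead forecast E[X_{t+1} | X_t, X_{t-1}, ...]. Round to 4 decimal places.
E[X_{t+1} \mid \mathcal F_t] = 5.4940

For an AR(p) model X_t = c + sum_i phi_i X_{t-i} + eps_t, the
one-step-ahead conditional mean is
  E[X_{t+1} | X_t, ...] = c + sum_i phi_i X_{t+1-i}.
Substitute known values:
  E[X_{t+1} | ...] = (0.456) * (6) + (0.394) * (7)
                   = 5.4940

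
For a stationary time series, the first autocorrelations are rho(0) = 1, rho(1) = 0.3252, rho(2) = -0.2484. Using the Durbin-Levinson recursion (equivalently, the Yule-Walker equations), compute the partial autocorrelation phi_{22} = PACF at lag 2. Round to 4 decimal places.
\phi_{22} = -0.3960

The PACF at lag k is phi_{kk}, the last component of the solution
to the Yule-Walker system G_k phi = r_k where
  (G_k)_{ij} = rho(|i - j|), (r_k)_i = rho(i), i,j = 1..k.
Equivalently, Durbin-Levinson gives phi_{kk} iteratively:
  phi_{11} = rho(1)
  phi_{kk} = [rho(k) - sum_{j=1..k-1} phi_{k-1,j} rho(k-j)]
            / [1 - sum_{j=1..k-1} phi_{k-1,j} rho(j)],
  phi_{k,j} = phi_{k-1,j} - phi_{kk} phi_{k-1,k-j},  j = 1..k-1.
Step k = 1:
  phi_11 = rho(1) = 0.3252.
Step k = 2:
  phi_22 = [rho(2) - phi_11 rho(1)] / [1 - phi_11 rho(1)] = [-0.2484 - (0.3252)(0.3252)] / [1 - (0.3252)(0.3252)]
         = -0.35415504 / 0.89424496 = -0.396.
Therefore phi_{22} = -0.3960.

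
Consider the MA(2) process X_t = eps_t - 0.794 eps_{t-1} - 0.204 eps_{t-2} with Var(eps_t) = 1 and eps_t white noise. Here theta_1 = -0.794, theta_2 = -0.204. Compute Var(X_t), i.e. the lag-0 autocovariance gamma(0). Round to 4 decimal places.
\gamma(0) = 1.6721

For an MA(q) process X_t = eps_t + sum_i theta_i eps_{t-i} with
Var(eps_t) = sigma^2, the variance is
  gamma(0) = sigma^2 * (1 + sum_i theta_i^2).
  sum_i theta_i^2 = (-0.794)^2 + (-0.204)^2 = 0.630436 + 0.041616 = 0.672052.
  gamma(0) = 1 * (1 + 0.672052) = 1 * 1.672052 = 1.672052, which rounds to 1.6721.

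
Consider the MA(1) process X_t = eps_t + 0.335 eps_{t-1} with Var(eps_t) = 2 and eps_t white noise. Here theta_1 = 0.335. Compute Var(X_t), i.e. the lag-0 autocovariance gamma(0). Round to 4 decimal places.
\gamma(0) = 2.2245

For an MA(q) process X_t = eps_t + sum_i theta_i eps_{t-i} with
Var(eps_t) = sigma^2, the variance is
  gamma(0) = sigma^2 * (1 + sum_i theta_i^2).
  sum_i theta_i^2 = (0.335)^2 = 0.112225.
  gamma(0) = 2 * (1 + 0.112225) = 2 * 1.112225 = 2.22445, which rounds to 2.2245.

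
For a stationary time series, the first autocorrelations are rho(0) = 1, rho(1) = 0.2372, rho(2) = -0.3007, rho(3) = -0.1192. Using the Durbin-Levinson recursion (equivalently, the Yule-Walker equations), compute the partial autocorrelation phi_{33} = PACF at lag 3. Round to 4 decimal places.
\phi_{33} = 0.0851

The PACF at lag k is phi_{kk}, the last component of the solution
to the Yule-Walker system G_k phi = r_k where
  (G_k)_{ij} = rho(|i - j|), (r_k)_i = rho(i), i,j = 1..k.
Equivalently, Durbin-Levinson gives phi_{kk} iteratively:
  phi_{11} = rho(1)
  phi_{kk} = [rho(k) - sum_{j=1..k-1} phi_{k-1,j} rho(k-j)]
            / [1 - sum_{j=1..k-1} phi_{k-1,j} rho(j)],
  phi_{k,j} = phi_{k-1,j} - phi_{kk} phi_{k-1,k-j},  j = 1..k-1.
Step k = 1:
  phi_11 = rho(1) = 0.2372.
Step k = 2:
  phi_22 = [rho(2) - phi_11 rho(1)] / [1 - phi_11 rho(1)] = [-0.3007 - (0.2372)(0.2372)] / [1 - (0.2372)(0.2372)]
         = -0.35696384 / 0.94373616 = -0.378245.
  Update: phi_21 = phi_11 - phi_22 phi_11 = 0.2372 - (-0.378245)(0.2372) = 0.32692.
Step k = 3:
  phi_33 = [rho(3) - phi_21 rho(2) - phi_22 rho(1)] / [1 - phi_21 rho(1) - phi_22 rho(2)]
    numerator   = -0.1192 - (0.32692)(-0.3007) - (-0.378245)(0.2372) = 0.06882459
    denominator = 1 - (0.32692)(0.2372) - (-0.378245)(-0.3007) = 0.80871624
  phi_33 = 0.06882459 / 0.80871624 = 0.0851.
Therefore phi_{33} = 0.0851.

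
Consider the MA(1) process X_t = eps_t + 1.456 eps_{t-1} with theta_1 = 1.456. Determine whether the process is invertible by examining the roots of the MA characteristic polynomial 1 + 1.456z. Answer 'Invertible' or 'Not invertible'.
\text{Not invertible}

The MA(q) characteristic polynomial is P(z) = 1 + 1.456z.
Invertibility requires all roots to lie outside the unit circle, i.e. |z| > 1 for every root.
This is linear in z: 1 + (1.456) z = 0  =>  z = -1/(1.456) = -0.686813,  |z| = 0.686813.
Moduli of all roots: 0.6868.
All moduli strictly greater than 1? No.
Verdict: Not invertible.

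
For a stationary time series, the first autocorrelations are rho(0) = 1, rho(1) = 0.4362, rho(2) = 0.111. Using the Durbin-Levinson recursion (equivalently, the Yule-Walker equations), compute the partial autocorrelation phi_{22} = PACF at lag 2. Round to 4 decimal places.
\phi_{22} = -0.0979

The PACF at lag k is phi_{kk}, the last component of the solution
to the Yule-Walker system G_k phi = r_k where
  (G_k)_{ij} = rho(|i - j|), (r_k)_i = rho(i), i,j = 1..k.
Equivalently, Durbin-Levinson gives phi_{kk} iteratively:
  phi_{11} = rho(1)
  phi_{kk} = [rho(k) - sum_{j=1..k-1} phi_{k-1,j} rho(k-j)]
            / [1 - sum_{j=1..k-1} phi_{k-1,j} rho(j)],
  phi_{k,j} = phi_{k-1,j} - phi_{kk} phi_{k-1,k-j},  j = 1..k-1.
Step k = 1:
  phi_11 = rho(1) = 0.4362.
Step k = 2:
  phi_22 = [rho(2) - phi_11 rho(1)] / [1 - phi_11 rho(1)] = [0.111 - (0.4362)(0.4362)] / [1 - (0.4362)(0.4362)]
         = -0.07927044 / 0.80972956 = -0.0979.
Therefore phi_{22} = -0.0979.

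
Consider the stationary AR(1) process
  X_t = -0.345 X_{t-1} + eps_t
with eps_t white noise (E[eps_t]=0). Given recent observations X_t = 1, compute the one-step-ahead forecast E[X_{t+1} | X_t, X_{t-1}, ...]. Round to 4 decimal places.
E[X_{t+1} \mid \mathcal F_t] = -0.3450

For an AR(p) model X_t = c + sum_i phi_i X_{t-i} + eps_t, the
one-step-ahead conditional mean is
  E[X_{t+1} | X_t, ...] = c + sum_i phi_i X_{t+1-i}.
Substitute known values:
  E[X_{t+1} | ...] = (-0.345) * (1)
                   = -0.3450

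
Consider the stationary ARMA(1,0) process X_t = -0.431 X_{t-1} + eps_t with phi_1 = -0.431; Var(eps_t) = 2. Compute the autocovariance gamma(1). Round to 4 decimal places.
\gamma(1) = -1.0587

Multiply the model equation by X_{t-k} and take expectations. With theta_0 = psi_0 = 1 and psi_j the MA(infinity) weights, this gives
  gamma(k) - sum_i phi_i gamma(k-i) = c_k,
  c_k = sigma^2 * sum_{j=k..q} theta_j psi_{j-k}   (c_k = 0 for k > q),
using gamma(-m) = gamma(m).
Pure AR (q = 0): c_0 = sigma^2 = 2, c_k = 0 for k >= 1.
Equations for k = 0 and k = 1 (AR order 1):
  gamma(0) = phi_1 gamma(1) + c_0
  gamma(1) = phi_1 gamma(0) + c_1
Substituting the second into the first: gamma(0) (1 - phi_1^2) = c_0 + phi_1 c_1, so
  gamma(0) = c_0 / (1 - phi_1^2) = 2 / (1 - (-0.431)^2) = 2 / 0.814239 = 2.456281.
  gamma(1) = phi_1 gamma(0) = (-0.431)(2.456281) = -1.058657.
Therefore gamma(1) = -1.0587 (to 4 decimal places).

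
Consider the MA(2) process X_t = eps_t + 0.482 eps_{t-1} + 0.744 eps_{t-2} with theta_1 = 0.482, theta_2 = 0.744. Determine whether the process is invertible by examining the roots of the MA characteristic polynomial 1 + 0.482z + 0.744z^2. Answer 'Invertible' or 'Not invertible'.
\text{Invertible}

The MA(q) characteristic polynomial is P(z) = 1 + 0.482z + 0.744z^2.
Invertibility requires all roots to lie outside the unit circle, i.e. |z| > 1 for every root.
Set 1 + (0.482) z + (0.744) z^2 = 0, i.e. a z^2 + b z + c = 0 with a = 0.744, b = 0.482, c = 1.
Discriminant D = b^2 - 4ac = (0.482)^2 - 4*(0.744)*1 = 0.232324 - (2.976) = -2.743676.
D < 0, so the roots are the complex-conjugate pair z = (-b +/- i sqrt(-D)) / (2a) = -0.3239 +/- 1.1132i.
For a conjugate pair |z|^2 = z * conj(z) = (product of roots) = c/a = 1/(0.744) = 1.344086, so |z| = sqrt(1.344086) = 1.1593 for both roots.
Moduli of all roots: 1.1593, 1.1593.
All moduli strictly greater than 1? Yes.
Verdict: Invertible.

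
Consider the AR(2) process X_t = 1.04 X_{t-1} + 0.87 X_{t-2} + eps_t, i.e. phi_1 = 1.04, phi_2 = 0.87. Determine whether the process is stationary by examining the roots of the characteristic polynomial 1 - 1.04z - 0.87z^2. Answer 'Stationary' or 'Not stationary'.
\text{Not stationary}

The AR(p) characteristic polynomial is P(z) = 1 - 1.04z - 0.87z^2.
Stationarity requires all roots to lie outside the unit circle, i.e. |z| > 1 for every root.
Set 1 + (-1.04) z + (-0.87) z^2 = 0, i.e. a z^2 + b z + c = 0 with a = -0.87, b = -1.04, c = 1.
Discriminant D = b^2 - 4ac = (-1.04)^2 - 4*(-0.87)*1 = 1.0816 - (-3.48) = 4.5616.
D >= 0, so the roots are real: z = (-b +/- sqrt(D)) / (2a) = (1.04 +/- 2.13579) / (-1.74).
  z_1 = (1.04 + 2.13579) / (-1.74) = -1.8252,   |z_1| = 1.8252.
  z_2 = (1.04 - 2.13579) / (-1.74) = 0.6298,   |z_2| = 0.6298.
Moduli of all roots: 1.8252, 0.6298.
All moduli strictly greater than 1? No.
Verdict: Not stationary.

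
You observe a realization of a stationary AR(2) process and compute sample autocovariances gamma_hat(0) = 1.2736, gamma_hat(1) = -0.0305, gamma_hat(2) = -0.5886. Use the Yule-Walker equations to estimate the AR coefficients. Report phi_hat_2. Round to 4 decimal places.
\hat\phi_{2} = -0.4630

The Yule-Walker equations for an AR(p) process read, in matrix form,
  Gamma_p phi = r_p,   with   (Gamma_p)_{ij} = gamma(|i - j|),
                       (r_p)_i = gamma(i),   i,j = 1..p.
Substitute the sample gammas (Toeplitz matrix and right-hand side of size 2):
  Gamma_p = [[1.2736, -0.0305], [-0.0305, 1.2736]]
  r_p     = [-0.0305, -0.5886]
Written out:
  1.2736 phi_1 - 0.0305 phi_2 = -0.0305
  -0.0305 phi_1 + 1.2736 phi_2 = -0.5886
Solve by Cramer's rule:
  det = gamma(0)^2 - gamma(1)^2 = (1.2736)^2 - (-0.0305)^2 = 1.62205696 - 0.00093025 = 1.62112671
  phi_hat_1 = [gamma(1) gamma(0) - gamma(1) gamma(2)] / det = [(-0.0305)(1.2736) - (-0.0305)(-0.5886)] / 1.62112671 = -0.0567971 / 1.62112671 = -0.035
  phi_hat_2 = [gamma(0) gamma(2) - gamma(1)^2] / det = [(1.2736)(-0.5886) - (-0.0305)^2] / 1.62112671 = -0.75057121 / 1.62112671 = -0.463
So phi_hat = [-0.0350, -0.4630].
Therefore phi_hat_2 = -0.4630.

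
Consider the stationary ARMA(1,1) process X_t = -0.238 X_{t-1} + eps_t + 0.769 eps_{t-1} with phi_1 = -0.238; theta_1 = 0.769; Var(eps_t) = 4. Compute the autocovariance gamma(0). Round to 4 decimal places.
\gamma(0) = 5.1956

Multiply the model equation by X_{t-k} and take expectations. With theta_0 = psi_0 = 1 and psi_j the MA(infinity) weights, this gives
  gamma(k) - sum_i phi_i gamma(k-i) = c_k,
  c_k = sigma^2 * sum_{j=k..q} theta_j psi_{j-k}   (c_k = 0 for k > q),
using gamma(-m) = gamma(m).
psi-weights needed (psi_j = theta_j + sum_i phi_i psi_{j-i}):
  psi_1 = theta_1 + phi_1 = 0.769 + (-0.238) = 0.531
Right-hand sides:
  c_0 = sigma^2 (1 + theta_1 psi_1) = 4 * (1 + (0.769)(0.531)) = 4 * 1.408339 = 5.633356
  c_1 = sigma^2 theta_1 = 4 * (0.769) = 3.076
  c_2 = 0
Equations for k = 0 and k = 1 (AR order 1):
  gamma(0) = phi_1 gamma(1) + c_0
  gamma(1) = phi_1 gamma(0) + c_1
Substituting the second into the first: gamma(0) (1 - phi_1^2) = c_0 + phi_1 c_1, so
  gamma(0) = (c_0 + phi_1 c_1) / (1 - phi_1^2) = (5.633356 + (-0.238)(3.076)) / (1 - (-0.238)^2) = 4.901268 / 0.943356 = 5.195566.
Therefore gamma(0) = 5.1956 (to 4 decimal places).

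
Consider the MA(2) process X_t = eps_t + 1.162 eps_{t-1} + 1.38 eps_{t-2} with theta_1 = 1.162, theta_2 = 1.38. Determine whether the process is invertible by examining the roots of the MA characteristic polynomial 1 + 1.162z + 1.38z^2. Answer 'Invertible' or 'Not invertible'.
\text{Not invertible}

The MA(q) characteristic polynomial is P(z) = 1 + 1.162z + 1.38z^2.
Invertibility requires all roots to lie outside the unit circle, i.e. |z| > 1 for every root.
Set 1 + (1.162) z + (1.38) z^2 = 0, i.e. a z^2 + b z + c = 0 with a = 1.38, b = 1.162, c = 1.
Discriminant D = b^2 - 4ac = (1.162)^2 - 4*(1.38)*1 = 1.350244 - (5.52) = -4.169756.
D < 0, so the roots are the complex-conjugate pair z = (-b +/- i sqrt(-D)) / (2a) = -0.421 +/- 0.7399i.
For a conjugate pair |z|^2 = z * conj(z) = (product of roots) = c/a = 1/(1.38) = 0.724638, so |z| = sqrt(0.724638) = 0.8513 for both roots.
Moduli of all roots: 0.8513, 0.8513.
All moduli strictly greater than 1? No.
Verdict: Not invertible.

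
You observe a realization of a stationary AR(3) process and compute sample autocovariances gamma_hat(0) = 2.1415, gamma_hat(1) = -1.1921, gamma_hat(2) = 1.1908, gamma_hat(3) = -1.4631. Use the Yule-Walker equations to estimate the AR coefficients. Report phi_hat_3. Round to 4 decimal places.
\hat\phi_{3} = -0.4740

The Yule-Walker equations for an AR(p) process read, in matrix form,
  Gamma_p phi = r_p,   with   (Gamma_p)_{ij} = gamma(|i - j|),
                       (r_p)_i = gamma(i),   i,j = 1..p.
Substitute the sample gammas (Toeplitz matrix and right-hand side of size 3):
  Gamma_p = [[2.1415, -1.1921, 1.1908], [-1.1921, 2.1415, -1.1921], [1.1908, -1.1921, 2.1415]]
  r_p     = [-1.1921, 1.1908, -1.4631]
Written out (R1..R3):
  (R1) 2.1415 phi_1 - 1.1921 phi_2 + 1.1908 phi_3 = -1.1921
  (R2) -1.1921 phi_1 + 2.1415 phi_2 - 1.1921 phi_3 = 1.1908
  (R3) 1.1908 phi_1 - 1.1921 phi_2 + 2.1415 phi_3 = -1.4631
Gaussian elimination:
  R2 <- R2 - (-1.1921/2.1415) R1 = R2 - (-0.556666) R1:  1.477899 phi_2 - 0.529222 phi_3 = 0.527199
  R3 <- R3 - (1.1908/2.1415) R1 = R3 - (0.556059) R1:  -0.529222 phi_2 + 1.479345 phi_3 = -0.800222
  R3 <- R3 - (-0.529222/1.477899) R2 = R3 - (-0.358091) R2:  1.289835 phi_3 = -0.611437
Back-substitution:
  phi_hat_3 = -0.611437 / 1.289835 = -0.474043
  phi_hat_2 = (0.527199 - (-0.529222)(-0.474043)) / 1.477899 = 0.186971
  phi_hat_1 = (-1.1921 - (-1.1921)(0.186971) - (1.1908)(-0.474043)) / 2.1415 = -0.18899
So phi_hat = [-0.1890, 0.1870, -0.4740].
Therefore phi_hat_3 = -0.4740.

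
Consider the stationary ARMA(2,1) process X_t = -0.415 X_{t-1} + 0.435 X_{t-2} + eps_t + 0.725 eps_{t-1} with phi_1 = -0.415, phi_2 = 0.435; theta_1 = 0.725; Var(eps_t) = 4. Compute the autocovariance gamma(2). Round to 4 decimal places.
\gamma(2) = 1.5206

Multiply the model equation by X_{t-k} and take expectations. With theta_0 = psi_0 = 1 and psi_j the MA(infinity) weights, this gives
  gamma(k) - sum_i phi_i gamma(k-i) = c_k,
  c_k = sigma^2 * sum_{j=k..q} theta_j psi_{j-k}   (c_k = 0 for k > q),
using gamma(-m) = gamma(m).
psi-weights needed (psi_j = theta_j + sum_i phi_i psi_{j-i}):
  psi_1 = theta_1 + phi_1 = 0.725 + (-0.415) = 0.31
Right-hand sides:
  c_0 = sigma^2 (1 + theta_1 psi_1) = 4 * (1 + (0.725)(0.31)) = 4 * 1.22475 = 4.899
  c_1 = sigma^2 theta_1 = 4 * (0.725) = 2.9
  c_2 = 0
Equations for k = 0, 1, 2 (AR order 2, c_2 = 0):
  (E0) gamma(0) = phi_1 gamma(1) + phi_2 gamma(2) + c_0
  (E1) gamma(1) = phi_1 gamma(0) + phi_2 gamma(1) + c_1
  (E2) gamma(2) = phi_1 gamma(1) + phi_2 gamma(0)
From (E1): gamma(1) = A gamma(0) + B with
  A = phi_1 / (1 - phi_2) = -0.415 / 0.565 = -0.734513,   B = c_1 / (1 - phi_2) = 2.9 / 0.565 = 5.132743.
Insert (E2) into (E0): gamma(0) (1 - phi_2^2) = phi_1 (1 + phi_2) gamma(1) + c_0.
  phi_1 (1 + phi_2) = (-0.415)(1.435) = -0.595525,   1 - phi_2^2 = 0.810775.
Replace gamma(1) by A gamma(0) + B and collect gamma(0):
  gamma(0) [0.810775 - (-0.595525)(-0.734513)] = (-0.595525)(5.132743) + 4.899
  gamma(0) * 0.373354 = 1.842323
  gamma(0) = 1.842323 / 0.373354 = 4.934521.
  gamma(1) = A gamma(0) + B = (-0.734513)(4.934521) + (5.132743) = 1.508272.
  gamma(2) = phi_1 gamma(1) + phi_2 gamma(0) = (-0.415)(1.508272) + (0.435)(4.934521) = 1.520584.
Therefore gamma(2) = 1.5206 (to 4 decimal places).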